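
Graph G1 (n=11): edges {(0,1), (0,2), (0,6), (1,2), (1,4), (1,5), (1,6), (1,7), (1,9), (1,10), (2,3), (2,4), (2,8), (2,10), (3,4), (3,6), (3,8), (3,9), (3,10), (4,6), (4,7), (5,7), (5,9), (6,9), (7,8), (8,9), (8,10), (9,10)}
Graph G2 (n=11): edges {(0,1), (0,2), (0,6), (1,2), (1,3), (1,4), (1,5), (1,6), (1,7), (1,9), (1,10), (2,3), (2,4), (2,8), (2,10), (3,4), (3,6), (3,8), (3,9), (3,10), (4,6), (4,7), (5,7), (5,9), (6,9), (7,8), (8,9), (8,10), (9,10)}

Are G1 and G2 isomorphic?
No, not isomorphic

The graphs are NOT isomorphic.

Counting edges: G1 has 28 edge(s); G2 has 29 edge(s).
Edge count is an isomorphism invariant (a bijection on vertices induces a bijection on edges), so differing edge counts rule out isomorphism.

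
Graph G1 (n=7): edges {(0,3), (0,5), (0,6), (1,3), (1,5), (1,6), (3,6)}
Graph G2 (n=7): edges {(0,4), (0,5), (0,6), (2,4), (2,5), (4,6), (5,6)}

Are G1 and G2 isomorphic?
Yes, isomorphic

The graphs are isomorphic.
One valid mapping φ: V(G1) → V(G2): 0→5, 1→4, 2→1, 3→6, 4→3, 5→2, 6→0

Verify φ preserves adjacency — for each edge of G1, its image is an edge of G2:
  (0,3) → (φ(0),φ(3)) = (5,6) ∈ E(G2) ✓
  (0,5) → (φ(0),φ(5)) = (2,5) ∈ E(G2) ✓
  (0,6) → (φ(0),φ(6)) = (0,5) ∈ E(G2) ✓
  (1,3) → (φ(1),φ(3)) = (4,6) ∈ E(G2) ✓
  (1,5) → (φ(1),φ(5)) = (2,4) ∈ E(G2) ✓
  (1,6) → (φ(1),φ(6)) = (0,4) ∈ E(G2) ✓
  (3,6) → (φ(3),φ(6)) = (0,6) ∈ E(G2) ✓
All 7 edges of G1 map to edges of G2, and |E(G1)| = |E(G2)| = 7, so φ is a bijection on edges as well as vertices. Hence G1 ≅ G2.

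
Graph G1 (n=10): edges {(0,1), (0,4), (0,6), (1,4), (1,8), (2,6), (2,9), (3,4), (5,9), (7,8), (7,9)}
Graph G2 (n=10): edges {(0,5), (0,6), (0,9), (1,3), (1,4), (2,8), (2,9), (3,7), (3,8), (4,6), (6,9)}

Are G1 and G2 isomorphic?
Yes, isomorphic

The graphs are isomorphic.
One valid mapping φ: V(G1) → V(G2): 0→6, 1→9, 2→1, 3→5, 4→0, 5→7, 6→4, 7→8, 8→2, 9→3

Verify φ preserves adjacency — for each edge of G1, its image is an edge of G2:
  (0,1) → (φ(0),φ(1)) = (6,9) ∈ E(G2) ✓
  (0,4) → (φ(0),φ(4)) = (0,6) ∈ E(G2) ✓
  (0,6) → (φ(0),φ(6)) = (4,6) ∈ E(G2) ✓
  (1,4) → (φ(1),φ(4)) = (0,9) ∈ E(G2) ✓
  (1,8) → (φ(1),φ(8)) = (2,9) ∈ E(G2) ✓
  (2,6) → (φ(2),φ(6)) = (1,4) ∈ E(G2) ✓
  (2,9) → (φ(2),φ(9)) = (1,3) ∈ E(G2) ✓
  (3,4) → (φ(3),φ(4)) = (0,5) ∈ E(G2) ✓
  (5,9) → (φ(5),φ(9)) = (3,7) ∈ E(G2) ✓
  (7,8) → (φ(7),φ(8)) = (2,8) ∈ E(G2) ✓
  (7,9) → (φ(7),φ(9)) = (3,8) ∈ E(G2) ✓
All 11 edges of G1 map to edges of G2, and |E(G1)| = |E(G2)| = 11, so φ is a bijection on edges as well as vertices. Hence G1 ≅ G2.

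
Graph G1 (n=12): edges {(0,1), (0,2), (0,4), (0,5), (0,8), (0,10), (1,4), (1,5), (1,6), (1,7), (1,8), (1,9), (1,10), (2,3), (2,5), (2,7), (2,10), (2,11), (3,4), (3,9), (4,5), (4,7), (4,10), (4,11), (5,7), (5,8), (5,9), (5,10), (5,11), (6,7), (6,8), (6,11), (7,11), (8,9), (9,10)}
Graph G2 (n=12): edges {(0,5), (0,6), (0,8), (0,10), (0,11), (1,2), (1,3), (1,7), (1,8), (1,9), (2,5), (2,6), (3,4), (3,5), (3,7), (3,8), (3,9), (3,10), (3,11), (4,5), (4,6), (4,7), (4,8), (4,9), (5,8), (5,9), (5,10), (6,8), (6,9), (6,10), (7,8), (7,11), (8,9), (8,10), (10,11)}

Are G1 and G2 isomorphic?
Yes, isomorphic

The graphs are isomorphic.
One valid mapping φ: V(G1) → V(G2): 0→4, 1→3, 2→6, 3→2, 4→5, 5→8, 6→11, 7→10, 8→7, 9→1, 10→9, 11→0

Verify φ preserves adjacency — for each edge of G1, its image is an edge of G2:
  (0,1) → (φ(0),φ(1)) = (3,4) ∈ E(G2) ✓
  (0,2) → (φ(0),φ(2)) = (4,6) ∈ E(G2) ✓
  (0,4) → (φ(0),φ(4)) = (4,5) ∈ E(G2) ✓
  (0,5) → (φ(0),φ(5)) = (4,8) ∈ E(G2) ✓
  (0,8) → (φ(0),φ(8)) = (4,7) ∈ E(G2) ✓
  (0,10) → (φ(0),φ(10)) = (4,9) ∈ E(G2) ✓
  (1,4) → (φ(1),φ(4)) = (3,5) ∈ E(G2) ✓
  (1,5) → (φ(1),φ(5)) = (3,8) ∈ E(G2) ✓
  (1,6) → (φ(1),φ(6)) = (3,11) ∈ E(G2) ✓
  (1,7) → (φ(1),φ(7)) = (3,10) ∈ E(G2) ✓
  (1,8) → (φ(1),φ(8)) = (3,7) ∈ E(G2) ✓
  (1,9) → (φ(1),φ(9)) = (1,3) ∈ E(G2) ✓
  (1,10) → (φ(1),φ(10)) = (3,9) ∈ E(G2) ✓
  (2,3) → (φ(2),φ(3)) = (2,6) ∈ E(G2) ✓
  (2,5) → (φ(2),φ(5)) = (6,8) ∈ E(G2) ✓
  (2,7) → (φ(2),φ(7)) = (6,10) ∈ E(G2) ✓
  (2,10) → (φ(2),φ(10)) = (6,9) ∈ E(G2) ✓
  (2,11) → (φ(2),φ(11)) = (0,6) ∈ E(G2) ✓
  (3,4) → (φ(3),φ(4)) = (2,5) ∈ E(G2) ✓
  (3,9) → (φ(3),φ(9)) = (1,2) ∈ E(G2) ✓
  (4,5) → (φ(4),φ(5)) = (5,8) ∈ E(G2) ✓
  (4,7) → (φ(4),φ(7)) = (5,10) ∈ E(G2) ✓
  (4,10) → (φ(4),φ(10)) = (5,9) ∈ E(G2) ✓
  (4,11) → (φ(4),φ(11)) = (0,5) ∈ E(G2) ✓
  (5,7) → (φ(5),φ(7)) = (8,10) ∈ E(G2) ✓
  (5,8) → (φ(5),φ(8)) = (7,8) ∈ E(G2) ✓
  (5,9) → (φ(5),φ(9)) = (1,8) ∈ E(G2) ✓
  (5,10) → (φ(5),φ(10)) = (8,9) ∈ E(G2) ✓
  (5,11) → (φ(5),φ(11)) = (0,8) ∈ E(G2) ✓
  (6,7) → (φ(6),φ(7)) = (10,11) ∈ E(G2) ✓
  (6,8) → (φ(6),φ(8)) = (7,11) ∈ E(G2) ✓
  (6,11) → (φ(6),φ(11)) = (0,11) ∈ E(G2) ✓
  (7,11) → (φ(7),φ(11)) = (0,10) ∈ E(G2) ✓
  (8,9) → (φ(8),φ(9)) = (1,7) ∈ E(G2) ✓
  (9,10) → (φ(9),φ(10)) = (1,9) ∈ E(G2) ✓
All 35 edges of G1 map to edges of G2, and |E(G1)| = |E(G2)| = 35, so φ is a bijection on edges as well as vertices. Hence G1 ≅ G2.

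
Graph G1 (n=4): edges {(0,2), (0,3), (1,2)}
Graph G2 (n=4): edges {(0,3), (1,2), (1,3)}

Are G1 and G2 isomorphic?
Yes, isomorphic

The graphs are isomorphic.
One valid mapping φ: V(G1) → V(G2): 0→1, 1→0, 2→3, 3→2

Verify φ preserves adjacency — for each edge of G1, its image is an edge of G2:
  (0,2) → (φ(0),φ(2)) = (1,3) ∈ E(G2) ✓
  (0,3) → (φ(0),φ(3)) = (1,2) ∈ E(G2) ✓
  (1,2) → (φ(1),φ(2)) = (0,3) ∈ E(G2) ✓
All 3 edges of G1 map to edges of G2, and |E(G1)| = |E(G2)| = 3, so φ is a bijection on edges as well as vertices. Hence G1 ≅ G2.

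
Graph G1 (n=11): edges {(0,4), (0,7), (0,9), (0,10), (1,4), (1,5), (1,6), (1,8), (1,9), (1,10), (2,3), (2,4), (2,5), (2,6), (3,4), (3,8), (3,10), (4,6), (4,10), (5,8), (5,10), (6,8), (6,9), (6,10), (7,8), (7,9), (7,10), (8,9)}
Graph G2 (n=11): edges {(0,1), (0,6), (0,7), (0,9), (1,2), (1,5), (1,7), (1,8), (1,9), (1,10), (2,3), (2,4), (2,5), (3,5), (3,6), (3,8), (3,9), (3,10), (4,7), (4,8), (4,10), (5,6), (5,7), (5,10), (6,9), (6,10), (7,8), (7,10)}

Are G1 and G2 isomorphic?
Yes, isomorphic

The graphs are isomorphic.
One valid mapping φ: V(G1) → V(G2): 0→0, 1→5, 2→4, 3→8, 4→7, 5→2, 6→10, 7→9, 8→3, 9→6, 10→1

Verify φ preserves adjacency — for each edge of G1, its image is an edge of G2:
  (0,4) → (φ(0),φ(4)) = (0,7) ∈ E(G2) ✓
  (0,7) → (φ(0),φ(7)) = (0,9) ∈ E(G2) ✓
  (0,9) → (φ(0),φ(9)) = (0,6) ∈ E(G2) ✓
  (0,10) → (φ(0),φ(10)) = (0,1) ∈ E(G2) ✓
  (1,4) → (φ(1),φ(4)) = (5,7) ∈ E(G2) ✓
  (1,5) → (φ(1),φ(5)) = (2,5) ∈ E(G2) ✓
  (1,6) → (φ(1),φ(6)) = (5,10) ∈ E(G2) ✓
  (1,8) → (φ(1),φ(8)) = (3,5) ∈ E(G2) ✓
  (1,9) → (φ(1),φ(9)) = (5,6) ∈ E(G2) ✓
  (1,10) → (φ(1),φ(10)) = (1,5) ∈ E(G2) ✓
  (2,3) → (φ(2),φ(3)) = (4,8) ∈ E(G2) ✓
  (2,4) → (φ(2),φ(4)) = (4,7) ∈ E(G2) ✓
  (2,5) → (φ(2),φ(5)) = (2,4) ∈ E(G2) ✓
  (2,6) → (φ(2),φ(6)) = (4,10) ∈ E(G2) ✓
  (3,4) → (φ(3),φ(4)) = (7,8) ∈ E(G2) ✓
  (3,8) → (φ(3),φ(8)) = (3,8) ∈ E(G2) ✓
  (3,10) → (φ(3),φ(10)) = (1,8) ∈ E(G2) ✓
  (4,6) → (φ(4),φ(6)) = (7,10) ∈ E(G2) ✓
  (4,10) → (φ(4),φ(10)) = (1,7) ∈ E(G2) ✓
  (5,8) → (φ(5),φ(8)) = (2,3) ∈ E(G2) ✓
  (5,10) → (φ(5),φ(10)) = (1,2) ∈ E(G2) ✓
  (6,8) → (φ(6),φ(8)) = (3,10) ∈ E(G2) ✓
  (6,9) → (φ(6),φ(9)) = (6,10) ∈ E(G2) ✓
  (6,10) → (φ(6),φ(10)) = (1,10) ∈ E(G2) ✓
  (7,8) → (φ(7),φ(8)) = (3,9) ∈ E(G2) ✓
  (7,9) → (φ(7),φ(9)) = (6,9) ∈ E(G2) ✓
  (7,10) → (φ(7),φ(10)) = (1,9) ∈ E(G2) ✓
  (8,9) → (φ(8),φ(9)) = (3,6) ∈ E(G2) ✓
All 28 edges of G1 map to edges of G2, and |E(G1)| = |E(G2)| = 28, so φ is a bijection on edges as well as vertices. Hence G1 ≅ G2.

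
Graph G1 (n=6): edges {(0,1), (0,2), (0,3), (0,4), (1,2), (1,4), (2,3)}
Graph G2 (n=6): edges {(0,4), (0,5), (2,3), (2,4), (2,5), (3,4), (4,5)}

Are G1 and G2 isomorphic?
Yes, isomorphic

The graphs are isomorphic.
One valid mapping φ: V(G1) → V(G2): 0→4, 1→2, 2→5, 3→0, 4→3, 5→1

Verify φ preserves adjacency — for each edge of G1, its image is an edge of G2:
  (0,1) → (φ(0),φ(1)) = (2,4) ∈ E(G2) ✓
  (0,2) → (φ(0),φ(2)) = (4,5) ∈ E(G2) ✓
  (0,3) → (φ(0),φ(3)) = (0,4) ∈ E(G2) ✓
  (0,4) → (φ(0),φ(4)) = (3,4) ∈ E(G2) ✓
  (1,2) → (φ(1),φ(2)) = (2,5) ∈ E(G2) ✓
  (1,4) → (φ(1),φ(4)) = (2,3) ∈ E(G2) ✓
  (2,3) → (φ(2),φ(3)) = (0,5) ∈ E(G2) ✓
All 7 edges of G1 map to edges of G2, and |E(G1)| = |E(G2)| = 7, so φ is a bijection on edges as well as vertices. Hence G1 ≅ G2.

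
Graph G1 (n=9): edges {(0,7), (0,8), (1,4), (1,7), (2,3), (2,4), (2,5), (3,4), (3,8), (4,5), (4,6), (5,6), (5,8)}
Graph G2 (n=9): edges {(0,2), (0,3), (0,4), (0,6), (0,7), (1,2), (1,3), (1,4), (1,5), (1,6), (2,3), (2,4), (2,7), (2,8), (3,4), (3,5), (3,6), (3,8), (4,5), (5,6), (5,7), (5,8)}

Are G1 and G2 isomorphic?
No, not isomorphic

The graphs are NOT isomorphic.

Counting triangles (3-cliques): G1 has 3, G2 has 17.
Triangle count is an isomorphism invariant, so differing triangle counts rule out isomorphism.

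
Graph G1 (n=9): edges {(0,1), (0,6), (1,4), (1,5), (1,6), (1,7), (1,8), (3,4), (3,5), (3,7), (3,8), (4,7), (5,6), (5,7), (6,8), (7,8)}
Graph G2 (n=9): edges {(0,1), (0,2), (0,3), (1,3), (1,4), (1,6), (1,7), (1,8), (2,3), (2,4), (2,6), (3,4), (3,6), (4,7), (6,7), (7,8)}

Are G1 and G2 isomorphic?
Yes, isomorphic

The graphs are isomorphic.
One valid mapping φ: V(G1) → V(G2): 0→8, 1→1, 2→5, 3→2, 4→0, 5→6, 6→7, 7→3, 8→4

Verify φ preserves adjacency — for each edge of G1, its image is an edge of G2:
  (0,1) → (φ(0),φ(1)) = (1,8) ∈ E(G2) ✓
  (0,6) → (φ(0),φ(6)) = (7,8) ∈ E(G2) ✓
  (1,4) → (φ(1),φ(4)) = (0,1) ∈ E(G2) ✓
  (1,5) → (φ(1),φ(5)) = (1,6) ∈ E(G2) ✓
  (1,6) → (φ(1),φ(6)) = (1,7) ∈ E(G2) ✓
  (1,7) → (φ(1),φ(7)) = (1,3) ∈ E(G2) ✓
  (1,8) → (φ(1),φ(8)) = (1,4) ∈ E(G2) ✓
  (3,4) → (φ(3),φ(4)) = (0,2) ∈ E(G2) ✓
  (3,5) → (φ(3),φ(5)) = (2,6) ∈ E(G2) ✓
  (3,7) → (φ(3),φ(7)) = (2,3) ∈ E(G2) ✓
  (3,8) → (φ(3),φ(8)) = (2,4) ∈ E(G2) ✓
  (4,7) → (φ(4),φ(7)) = (0,3) ∈ E(G2) ✓
  (5,6) → (φ(5),φ(6)) = (6,7) ∈ E(G2) ✓
  (5,7) → (φ(5),φ(7)) = (3,6) ∈ E(G2) ✓
  (6,8) → (φ(6),φ(8)) = (4,7) ∈ E(G2) ✓
  (7,8) → (φ(7),φ(8)) = (3,4) ∈ E(G2) ✓
All 16 edges of G1 map to edges of G2, and |E(G1)| = |E(G2)| = 16, so φ is a bijection on edges as well as vertices. Hence G1 ≅ G2.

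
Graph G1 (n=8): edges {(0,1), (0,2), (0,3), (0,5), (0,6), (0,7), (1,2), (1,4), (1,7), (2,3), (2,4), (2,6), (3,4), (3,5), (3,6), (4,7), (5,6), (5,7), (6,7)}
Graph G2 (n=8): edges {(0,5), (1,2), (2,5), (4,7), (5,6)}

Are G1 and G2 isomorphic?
No, not isomorphic

The graphs are NOT isomorphic.

Connected components of G1: 1 component(s) with vertex sets [[0, 1, 2, 3, 4, 5, 6, 7]], sizes [8].
Connected components of G2: 3 component(s) with vertex sets [[3], [4, 7], [0, 1, 2, 5, 6]], sizes [1, 2, 5].
The number of connected components (and the multiset of component sizes) is an isomorphism invariant — an isomorphism maps each component of G1 bijectively onto a component of G2. Since G1 has 1 component(s) and G2 has 3, they cannot be isomorphic.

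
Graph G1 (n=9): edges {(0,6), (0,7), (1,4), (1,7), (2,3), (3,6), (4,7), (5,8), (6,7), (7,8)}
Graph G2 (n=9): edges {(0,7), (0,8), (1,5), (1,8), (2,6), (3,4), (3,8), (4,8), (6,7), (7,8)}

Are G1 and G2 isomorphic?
Yes, isomorphic

The graphs are isomorphic.
One valid mapping φ: V(G1) → V(G2): 0→0, 1→4, 2→2, 3→6, 4→3, 5→5, 6→7, 7→8, 8→1

Verify φ preserves adjacency — for each edge of G1, its image is an edge of G2:
  (0,6) → (φ(0),φ(6)) = (0,7) ∈ E(G2) ✓
  (0,7) → (φ(0),φ(7)) = (0,8) ∈ E(G2) ✓
  (1,4) → (φ(1),φ(4)) = (3,4) ∈ E(G2) ✓
  (1,7) → (φ(1),φ(7)) = (4,8) ∈ E(G2) ✓
  (2,3) → (φ(2),φ(3)) = (2,6) ∈ E(G2) ✓
  (3,6) → (φ(3),φ(6)) = (6,7) ∈ E(G2) ✓
  (4,7) → (φ(4),φ(7)) = (3,8) ∈ E(G2) ✓
  (5,8) → (φ(5),φ(8)) = (1,5) ∈ E(G2) ✓
  (6,7) → (φ(6),φ(7)) = (7,8) ∈ E(G2) ✓
  (7,8) → (φ(7),φ(8)) = (1,8) ∈ E(G2) ✓
All 10 edges of G1 map to edges of G2, and |E(G1)| = |E(G2)| = 10, so φ is a bijection on edges as well as vertices. Hence G1 ≅ G2.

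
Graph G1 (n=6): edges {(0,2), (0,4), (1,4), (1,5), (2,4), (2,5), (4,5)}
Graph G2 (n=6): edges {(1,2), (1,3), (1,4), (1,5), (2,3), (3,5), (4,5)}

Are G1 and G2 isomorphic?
Yes, isomorphic

The graphs are isomorphic.
One valid mapping φ: V(G1) → V(G2): 0→2, 1→4, 2→3, 3→0, 4→1, 5→5

Verify φ preserves adjacency — for each edge of G1, its image is an edge of G2:
  (0,2) → (φ(0),φ(2)) = (2,3) ∈ E(G2) ✓
  (0,4) → (φ(0),φ(4)) = (1,2) ∈ E(G2) ✓
  (1,4) → (φ(1),φ(4)) = (1,4) ∈ E(G2) ✓
  (1,5) → (φ(1),φ(5)) = (4,5) ∈ E(G2) ✓
  (2,4) → (φ(2),φ(4)) = (1,3) ∈ E(G2) ✓
  (2,5) → (φ(2),φ(5)) = (3,5) ∈ E(G2) ✓
  (4,5) → (φ(4),φ(5)) = (1,5) ∈ E(G2) ✓
All 7 edges of G1 map to edges of G2, and |E(G1)| = |E(G2)| = 7, so φ is a bijection on edges as well as vertices. Hence G1 ≅ G2.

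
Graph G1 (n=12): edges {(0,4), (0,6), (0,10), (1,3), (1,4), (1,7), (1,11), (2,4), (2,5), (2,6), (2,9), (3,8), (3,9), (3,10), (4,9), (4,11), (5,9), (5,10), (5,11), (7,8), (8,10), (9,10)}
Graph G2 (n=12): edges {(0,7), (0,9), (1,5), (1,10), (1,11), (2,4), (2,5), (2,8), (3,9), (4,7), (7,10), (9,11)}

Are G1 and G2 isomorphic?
No, not isomorphic

The graphs are NOT isomorphic.

Connected components of G1: 1 component(s) with vertex sets [[0, 1, 2, 3, 4, 5, 6, 7, 8, 9, 10, 11]], sizes [12].
Connected components of G2: 2 component(s) with vertex sets [[6], [0, 1, 2, 3, 4, 5, 7, 8, 9, 10, 11]], sizes [1, 11].
The number of connected components (and the multiset of component sizes) is an isomorphism invariant — an isomorphism maps each component of G1 bijectively onto a component of G2. Since G1 has 1 component(s) and G2 has 2, they cannot be isomorphic.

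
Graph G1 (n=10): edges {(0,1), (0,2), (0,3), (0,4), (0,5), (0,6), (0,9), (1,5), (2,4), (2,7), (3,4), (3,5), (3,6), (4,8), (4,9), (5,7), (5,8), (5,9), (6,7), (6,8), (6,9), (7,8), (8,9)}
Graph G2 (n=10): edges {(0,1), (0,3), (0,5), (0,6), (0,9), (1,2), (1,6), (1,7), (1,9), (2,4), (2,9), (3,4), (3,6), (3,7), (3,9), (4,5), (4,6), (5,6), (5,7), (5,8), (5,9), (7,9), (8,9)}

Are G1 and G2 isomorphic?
Yes, isomorphic

The graphs are isomorphic.
One valid mapping φ: V(G1) → V(G2): 0→9, 1→8, 2→2, 3→7, 4→1, 5→5, 6→3, 7→4, 8→6, 9→0

Verify φ preserves adjacency — for each edge of G1, its image is an edge of G2:
  (0,1) → (φ(0),φ(1)) = (8,9) ∈ E(G2) ✓
  (0,2) → (φ(0),φ(2)) = (2,9) ∈ E(G2) ✓
  (0,3) → (φ(0),φ(3)) = (7,9) ∈ E(G2) ✓
  (0,4) → (φ(0),φ(4)) = (1,9) ∈ E(G2) ✓
  (0,5) → (φ(0),φ(5)) = (5,9) ∈ E(G2) ✓
  (0,6) → (φ(0),φ(6)) = (3,9) ∈ E(G2) ✓
  (0,9) → (φ(0),φ(9)) = (0,9) ∈ E(G2) ✓
  (1,5) → (φ(1),φ(5)) = (5,8) ∈ E(G2) ✓
  (2,4) → (φ(2),φ(4)) = (1,2) ∈ E(G2) ✓
  (2,7) → (φ(2),φ(7)) = (2,4) ∈ E(G2) ✓
  (3,4) → (φ(3),φ(4)) = (1,7) ∈ E(G2) ✓
  (3,5) → (φ(3),φ(5)) = (5,7) ∈ E(G2) ✓
  (3,6) → (φ(3),φ(6)) = (3,7) ∈ E(G2) ✓
  (4,8) → (φ(4),φ(8)) = (1,6) ∈ E(G2) ✓
  (4,9) → (φ(4),φ(9)) = (0,1) ∈ E(G2) ✓
  (5,7) → (φ(5),φ(7)) = (4,5) ∈ E(G2) ✓
  (5,8) → (φ(5),φ(8)) = (5,6) ∈ E(G2) ✓
  (5,9) → (φ(5),φ(9)) = (0,5) ∈ E(G2) ✓
  (6,7) → (φ(6),φ(7)) = (3,4) ∈ E(G2) ✓
  (6,8) → (φ(6),φ(8)) = (3,6) ∈ E(G2) ✓
  (6,9) → (φ(6),φ(9)) = (0,3) ∈ E(G2) ✓
  (7,8) → (φ(7),φ(8)) = (4,6) ∈ E(G2) ✓
  (8,9) → (φ(8),φ(9)) = (0,6) ∈ E(G2) ✓
All 23 edges of G1 map to edges of G2, and |E(G1)| = |E(G2)| = 23, so φ is a bijection on edges as well as vertices. Hence G1 ≅ G2.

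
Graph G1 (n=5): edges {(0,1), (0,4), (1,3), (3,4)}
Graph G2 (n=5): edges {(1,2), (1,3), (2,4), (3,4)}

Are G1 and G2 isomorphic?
Yes, isomorphic

The graphs are isomorphic.
One valid mapping φ: V(G1) → V(G2): 0→4, 1→3, 2→0, 3→1, 4→2

Verify φ preserves adjacency — for each edge of G1, its image is an edge of G2:
  (0,1) → (φ(0),φ(1)) = (3,4) ∈ E(G2) ✓
  (0,4) → (φ(0),φ(4)) = (2,4) ∈ E(G2) ✓
  (1,3) → (φ(1),φ(3)) = (1,3) ∈ E(G2) ✓
  (3,4) → (φ(3),φ(4)) = (1,2) ∈ E(G2) ✓
All 4 edges of G1 map to edges of G2, and |E(G1)| = |E(G2)| = 4, so φ is a bijection on edges as well as vertices. Hence G1 ≅ G2.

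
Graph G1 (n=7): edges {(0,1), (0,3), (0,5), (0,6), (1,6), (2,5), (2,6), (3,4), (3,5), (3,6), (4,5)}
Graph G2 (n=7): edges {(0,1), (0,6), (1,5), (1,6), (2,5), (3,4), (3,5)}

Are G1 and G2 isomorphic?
No, not isomorphic

The graphs are NOT isomorphic.

Counting triangles (3-cliques): G1 has 4, G2 has 1.
Triangle count is an isomorphism invariant, so differing triangle counts rule out isomorphism.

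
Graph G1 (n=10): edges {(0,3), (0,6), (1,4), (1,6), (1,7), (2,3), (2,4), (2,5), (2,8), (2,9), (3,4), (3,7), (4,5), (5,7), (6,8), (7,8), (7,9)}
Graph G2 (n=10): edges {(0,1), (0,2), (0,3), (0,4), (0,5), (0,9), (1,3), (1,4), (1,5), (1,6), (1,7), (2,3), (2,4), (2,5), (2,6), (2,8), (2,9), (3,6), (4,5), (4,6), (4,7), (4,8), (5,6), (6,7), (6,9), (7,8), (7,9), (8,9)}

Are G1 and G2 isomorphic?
No, not isomorphic

The graphs are NOT isomorphic.

Degrees in G1: deg(0)=2, deg(1)=3, deg(2)=5, deg(3)=4, deg(4)=4, deg(5)=3, deg(6)=3, deg(7)=5, deg(8)=3, deg(9)=2.
Sorted degree sequence of G1: [5, 5, 4, 4, 3, 3, 3, 3, 2, 2].
Degrees in G2: deg(0)=6, deg(1)=6, deg(2)=7, deg(3)=4, deg(4)=7, deg(5)=5, deg(6)=7, deg(7)=5, deg(8)=4, deg(9)=5.
Sorted degree sequence of G2: [7, 7, 7, 6, 6, 5, 5, 5, 4, 4].
The (sorted) degree sequence is an isomorphism invariant, so since G1 and G2 have different degree sequences they cannot be isomorphic.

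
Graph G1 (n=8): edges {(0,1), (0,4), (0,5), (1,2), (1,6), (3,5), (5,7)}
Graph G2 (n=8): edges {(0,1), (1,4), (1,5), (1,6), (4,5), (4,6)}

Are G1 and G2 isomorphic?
No, not isomorphic

The graphs are NOT isomorphic.

Counting triangles (3-cliques): G1 has 0, G2 has 2.
Triangle count is an isomorphism invariant, so differing triangle counts rule out isomorphism.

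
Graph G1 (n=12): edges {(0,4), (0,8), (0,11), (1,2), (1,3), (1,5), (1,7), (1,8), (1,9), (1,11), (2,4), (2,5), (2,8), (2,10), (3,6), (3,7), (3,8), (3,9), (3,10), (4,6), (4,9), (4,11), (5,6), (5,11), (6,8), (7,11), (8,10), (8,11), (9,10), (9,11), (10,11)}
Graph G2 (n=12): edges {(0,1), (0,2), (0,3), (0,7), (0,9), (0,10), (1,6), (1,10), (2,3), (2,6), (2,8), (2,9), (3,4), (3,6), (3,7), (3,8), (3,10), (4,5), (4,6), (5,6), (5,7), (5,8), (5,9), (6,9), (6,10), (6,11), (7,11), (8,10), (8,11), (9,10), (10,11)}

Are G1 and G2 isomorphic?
Yes, isomorphic

The graphs are isomorphic.
One valid mapping φ: V(G1) → V(G2): 0→4, 1→10, 2→8, 3→0, 4→5, 5→11, 6→7, 7→1, 8→3, 9→9, 10→2, 11→6

Verify φ preserves adjacency — for each edge of G1, its image is an edge of G2:
  (0,4) → (φ(0),φ(4)) = (4,5) ∈ E(G2) ✓
  (0,8) → (φ(0),φ(8)) = (3,4) ∈ E(G2) ✓
  (0,11) → (φ(0),φ(11)) = (4,6) ∈ E(G2) ✓
  (1,2) → (φ(1),φ(2)) = (8,10) ∈ E(G2) ✓
  (1,3) → (φ(1),φ(3)) = (0,10) ∈ E(G2) ✓
  (1,5) → (φ(1),φ(5)) = (10,11) ∈ E(G2) ✓
  (1,7) → (φ(1),φ(7)) = (1,10) ∈ E(G2) ✓
  (1,8) → (φ(1),φ(8)) = (3,10) ∈ E(G2) ✓
  (1,9) → (φ(1),φ(9)) = (9,10) ∈ E(G2) ✓
  (1,11) → (φ(1),φ(11)) = (6,10) ∈ E(G2) ✓
  (2,4) → (φ(2),φ(4)) = (5,8) ∈ E(G2) ✓
  (2,5) → (φ(2),φ(5)) = (8,11) ∈ E(G2) ✓
  (2,8) → (φ(2),φ(8)) = (3,8) ∈ E(G2) ✓
  (2,10) → (φ(2),φ(10)) = (2,8) ∈ E(G2) ✓
  (3,6) → (φ(3),φ(6)) = (0,7) ∈ E(G2) ✓
  (3,7) → (φ(3),φ(7)) = (0,1) ∈ E(G2) ✓
  (3,8) → (φ(3),φ(8)) = (0,3) ∈ E(G2) ✓
  (3,9) → (φ(3),φ(9)) = (0,9) ∈ E(G2) ✓
  (3,10) → (φ(3),φ(10)) = (0,2) ∈ E(G2) ✓
  (4,6) → (φ(4),φ(6)) = (5,7) ∈ E(G2) ✓
  (4,9) → (φ(4),φ(9)) = (5,9) ∈ E(G2) ✓
  (4,11) → (φ(4),φ(11)) = (5,6) ∈ E(G2) ✓
  (5,6) → (φ(5),φ(6)) = (7,11) ∈ E(G2) ✓
  (5,11) → (φ(5),φ(11)) = (6,11) ∈ E(G2) ✓
  (6,8) → (φ(6),φ(8)) = (3,7) ∈ E(G2) ✓
  (7,11) → (φ(7),φ(11)) = (1,6) ∈ E(G2) ✓
  (8,10) → (φ(8),φ(10)) = (2,3) ∈ E(G2) ✓
  (8,11) → (φ(8),φ(11)) = (3,6) ∈ E(G2) ✓
  (9,10) → (φ(9),φ(10)) = (2,9) ∈ E(G2) ✓
  (9,11) → (φ(9),φ(11)) = (6,9) ∈ E(G2) ✓
  (10,11) → (φ(10),φ(11)) = (2,6) ∈ E(G2) ✓
All 31 edges of G1 map to edges of G2, and |E(G1)| = |E(G2)| = 31, so φ is a bijection on edges as well as vertices. Hence G1 ≅ G2.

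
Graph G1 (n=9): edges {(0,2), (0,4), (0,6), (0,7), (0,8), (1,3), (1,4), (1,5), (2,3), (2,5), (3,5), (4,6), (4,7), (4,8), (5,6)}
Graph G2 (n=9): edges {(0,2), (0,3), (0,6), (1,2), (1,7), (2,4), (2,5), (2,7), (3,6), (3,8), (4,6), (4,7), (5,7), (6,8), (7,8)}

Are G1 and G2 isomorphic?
Yes, isomorphic

The graphs are isomorphic.
One valid mapping φ: V(G1) → V(G2): 0→7, 1→0, 2→8, 3→3, 4→2, 5→6, 6→4, 7→5, 8→1

Verify φ preserves adjacency — for each edge of G1, its image is an edge of G2:
  (0,2) → (φ(0),φ(2)) = (7,8) ∈ E(G2) ✓
  (0,4) → (φ(0),φ(4)) = (2,7) ∈ E(G2) ✓
  (0,6) → (φ(0),φ(6)) = (4,7) ∈ E(G2) ✓
  (0,7) → (φ(0),φ(7)) = (5,7) ∈ E(G2) ✓
  (0,8) → (φ(0),φ(8)) = (1,7) ∈ E(G2) ✓
  (1,3) → (φ(1),φ(3)) = (0,3) ∈ E(G2) ✓
  (1,4) → (φ(1),φ(4)) = (0,2) ∈ E(G2) ✓
  (1,5) → (φ(1),φ(5)) = (0,6) ∈ E(G2) ✓
  (2,3) → (φ(2),φ(3)) = (3,8) ∈ E(G2) ✓
  (2,5) → (φ(2),φ(5)) = (6,8) ∈ E(G2) ✓
  (3,5) → (φ(3),φ(5)) = (3,6) ∈ E(G2) ✓
  (4,6) → (φ(4),φ(6)) = (2,4) ∈ E(G2) ✓
  (4,7) → (φ(4),φ(7)) = (2,5) ∈ E(G2) ✓
  (4,8) → (φ(4),φ(8)) = (1,2) ∈ E(G2) ✓
  (5,6) → (φ(5),φ(6)) = (4,6) ∈ E(G2) ✓
All 15 edges of G1 map to edges of G2, and |E(G1)| = |E(G2)| = 15, so φ is a bijection on edges as well as vertices. Hence G1 ≅ G2.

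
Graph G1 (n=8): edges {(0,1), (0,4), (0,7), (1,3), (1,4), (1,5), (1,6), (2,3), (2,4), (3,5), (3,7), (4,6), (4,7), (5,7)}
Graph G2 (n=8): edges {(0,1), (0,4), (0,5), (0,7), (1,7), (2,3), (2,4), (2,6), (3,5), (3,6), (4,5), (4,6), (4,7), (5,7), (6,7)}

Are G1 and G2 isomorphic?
No, not isomorphic

The graphs are NOT isomorphic.

Degrees in G1: deg(0)=3, deg(1)=5, deg(2)=2, deg(3)=4, deg(4)=5, deg(5)=3, deg(6)=2, deg(7)=4.
Sorted degree sequence of G1: [5, 5, 4, 4, 3, 3, 2, 2].
Degrees in G2: deg(0)=4, deg(1)=2, deg(2)=3, deg(3)=3, deg(4)=5, deg(5)=4, deg(6)=4, deg(7)=5.
Sorted degree sequence of G2: [5, 5, 4, 4, 4, 3, 3, 2].
The (sorted) degree sequence is an isomorphism invariant, so since G1 and G2 have different degree sequences they cannot be isomorphic.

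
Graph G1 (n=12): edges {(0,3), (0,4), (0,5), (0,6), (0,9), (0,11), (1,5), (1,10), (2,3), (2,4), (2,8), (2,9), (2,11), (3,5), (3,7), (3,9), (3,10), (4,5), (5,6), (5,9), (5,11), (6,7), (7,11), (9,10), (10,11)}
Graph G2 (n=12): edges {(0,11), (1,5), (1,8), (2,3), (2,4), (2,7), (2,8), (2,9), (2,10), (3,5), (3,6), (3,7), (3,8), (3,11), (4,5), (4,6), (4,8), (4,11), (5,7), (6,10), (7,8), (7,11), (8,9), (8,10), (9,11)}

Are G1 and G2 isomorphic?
Yes, isomorphic

The graphs are isomorphic.
One valid mapping φ: V(G1) → V(G2): 0→2, 1→1, 2→11, 3→3, 4→9, 5→8, 6→10, 7→6, 8→0, 9→7, 10→5, 11→4

Verify φ preserves adjacency — for each edge of G1, its image is an edge of G2:
  (0,3) → (φ(0),φ(3)) = (2,3) ∈ E(G2) ✓
  (0,4) → (φ(0),φ(4)) = (2,9) ∈ E(G2) ✓
  (0,5) → (φ(0),φ(5)) = (2,8) ∈ E(G2) ✓
  (0,6) → (φ(0),φ(6)) = (2,10) ∈ E(G2) ✓
  (0,9) → (φ(0),φ(9)) = (2,7) ∈ E(G2) ✓
  (0,11) → (φ(0),φ(11)) = (2,4) ∈ E(G2) ✓
  (1,5) → (φ(1),φ(5)) = (1,8) ∈ E(G2) ✓
  (1,10) → (φ(1),φ(10)) = (1,5) ∈ E(G2) ✓
  (2,3) → (φ(2),φ(3)) = (3,11) ∈ E(G2) ✓
  (2,4) → (φ(2),φ(4)) = (9,11) ∈ E(G2) ✓
  (2,8) → (φ(2),φ(8)) = (0,11) ∈ E(G2) ✓
  (2,9) → (φ(2),φ(9)) = (7,11) ∈ E(G2) ✓
  (2,11) → (φ(2),φ(11)) = (4,11) ∈ E(G2) ✓
  (3,5) → (φ(3),φ(5)) = (3,8) ∈ E(G2) ✓
  (3,7) → (φ(3),φ(7)) = (3,6) ∈ E(G2) ✓
  (3,9) → (φ(3),φ(9)) = (3,7) ∈ E(G2) ✓
  (3,10) → (φ(3),φ(10)) = (3,5) ∈ E(G2) ✓
  (4,5) → (φ(4),φ(5)) = (8,9) ∈ E(G2) ✓
  (5,6) → (φ(5),φ(6)) = (8,10) ∈ E(G2) ✓
  (5,9) → (φ(5),φ(9)) = (7,8) ∈ E(G2) ✓
  (5,11) → (φ(5),φ(11)) = (4,8) ∈ E(G2) ✓
  (6,7) → (φ(6),φ(7)) = (6,10) ∈ E(G2) ✓
  (7,11) → (φ(7),φ(11)) = (4,6) ∈ E(G2) ✓
  (9,10) → (φ(9),φ(10)) = (5,7) ∈ E(G2) ✓
  (10,11) → (φ(10),φ(11)) = (4,5) ∈ E(G2) ✓
All 25 edges of G1 map to edges of G2, and |E(G1)| = |E(G2)| = 25, so φ is a bijection on edges as well as vertices. Hence G1 ≅ G2.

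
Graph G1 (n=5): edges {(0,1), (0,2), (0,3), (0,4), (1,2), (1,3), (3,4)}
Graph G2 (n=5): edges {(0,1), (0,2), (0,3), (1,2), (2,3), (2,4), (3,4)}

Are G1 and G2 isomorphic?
Yes, isomorphic

The graphs are isomorphic.
One valid mapping φ: V(G1) → V(G2): 0→2, 1→0, 2→1, 3→3, 4→4

Verify φ preserves adjacency — for each edge of G1, its image is an edge of G2:
  (0,1) → (φ(0),φ(1)) = (0,2) ∈ E(G2) ✓
  (0,2) → (φ(0),φ(2)) = (1,2) ∈ E(G2) ✓
  (0,3) → (φ(0),φ(3)) = (2,3) ∈ E(G2) ✓
  (0,4) → (φ(0),φ(4)) = (2,4) ∈ E(G2) ✓
  (1,2) → (φ(1),φ(2)) = (0,1) ∈ E(G2) ✓
  (1,3) → (φ(1),φ(3)) = (0,3) ∈ E(G2) ✓
  (3,4) → (φ(3),φ(4)) = (3,4) ∈ E(G2) ✓
All 7 edges of G1 map to edges of G2, and |E(G1)| = |E(G2)| = 7, so φ is a bijection on edges as well as vertices. Hence G1 ≅ G2.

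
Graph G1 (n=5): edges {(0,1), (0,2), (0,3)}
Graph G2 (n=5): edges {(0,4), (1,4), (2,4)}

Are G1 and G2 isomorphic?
Yes, isomorphic

The graphs are isomorphic.
One valid mapping φ: V(G1) → V(G2): 0→4, 1→1, 2→0, 3→2, 4→3

Verify φ preserves adjacency — for each edge of G1, its image is an edge of G2:
  (0,1) → (φ(0),φ(1)) = (1,4) ∈ E(G2) ✓
  (0,2) → (φ(0),φ(2)) = (0,4) ∈ E(G2) ✓
  (0,3) → (φ(0),φ(3)) = (2,4) ∈ E(G2) ✓
All 3 edges of G1 map to edges of G2, and |E(G1)| = |E(G2)| = 3, so φ is a bijection on edges as well as vertices. Hence G1 ≅ G2.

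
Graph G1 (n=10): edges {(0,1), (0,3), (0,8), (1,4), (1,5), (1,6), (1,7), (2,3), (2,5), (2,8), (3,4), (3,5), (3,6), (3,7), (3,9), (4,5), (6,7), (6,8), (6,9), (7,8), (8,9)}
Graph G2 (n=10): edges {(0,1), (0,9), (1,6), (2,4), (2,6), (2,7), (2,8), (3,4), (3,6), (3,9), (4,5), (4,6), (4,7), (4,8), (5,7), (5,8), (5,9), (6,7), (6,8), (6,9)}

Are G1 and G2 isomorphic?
No, not isomorphic

The graphs are NOT isomorphic.

Counting triangles (3-cliques): G1 has 8, G2 has 11.
Triangle count is an isomorphism invariant, so differing triangle counts rule out isomorphism.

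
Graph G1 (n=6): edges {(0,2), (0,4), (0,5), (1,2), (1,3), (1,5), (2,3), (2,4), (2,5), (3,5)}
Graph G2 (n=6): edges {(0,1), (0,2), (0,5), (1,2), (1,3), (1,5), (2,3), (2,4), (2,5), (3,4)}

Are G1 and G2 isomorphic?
Yes, isomorphic

The graphs are isomorphic.
One valid mapping φ: V(G1) → V(G2): 0→3, 1→0, 2→2, 3→5, 4→4, 5→1

Verify φ preserves adjacency — for each edge of G1, its image is an edge of G2:
  (0,2) → (φ(0),φ(2)) = (2,3) ∈ E(G2) ✓
  (0,4) → (φ(0),φ(4)) = (3,4) ∈ E(G2) ✓
  (0,5) → (φ(0),φ(5)) = (1,3) ∈ E(G2) ✓
  (1,2) → (φ(1),φ(2)) = (0,2) ∈ E(G2) ✓
  (1,3) → (φ(1),φ(3)) = (0,5) ∈ E(G2) ✓
  (1,5) → (φ(1),φ(5)) = (0,1) ∈ E(G2) ✓
  (2,3) → (φ(2),φ(3)) = (2,5) ∈ E(G2) ✓
  (2,4) → (φ(2),φ(4)) = (2,4) ∈ E(G2) ✓
  (2,5) → (φ(2),φ(5)) = (1,2) ∈ E(G2) ✓
  (3,5) → (φ(3),φ(5)) = (1,5) ∈ E(G2) ✓
All 10 edges of G1 map to edges of G2, and |E(G1)| = |E(G2)| = 10, so φ is a bijection on edges as well as vertices. Hence G1 ≅ G2.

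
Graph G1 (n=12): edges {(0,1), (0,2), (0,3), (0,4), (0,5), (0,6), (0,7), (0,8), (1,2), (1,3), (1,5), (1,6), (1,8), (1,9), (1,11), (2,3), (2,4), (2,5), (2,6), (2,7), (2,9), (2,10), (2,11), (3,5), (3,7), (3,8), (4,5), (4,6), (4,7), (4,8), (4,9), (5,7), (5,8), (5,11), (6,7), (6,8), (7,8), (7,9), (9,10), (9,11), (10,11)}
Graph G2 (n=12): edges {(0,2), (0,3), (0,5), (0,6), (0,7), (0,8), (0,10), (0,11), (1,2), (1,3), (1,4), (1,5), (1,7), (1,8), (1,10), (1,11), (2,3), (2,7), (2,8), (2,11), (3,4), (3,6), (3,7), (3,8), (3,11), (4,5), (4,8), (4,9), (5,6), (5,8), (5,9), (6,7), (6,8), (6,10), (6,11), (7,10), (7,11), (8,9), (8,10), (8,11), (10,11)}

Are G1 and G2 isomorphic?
Yes, isomorphic

The graphs are isomorphic.
One valid mapping φ: V(G1) → V(G2): 0→11, 1→1, 2→8, 3→2, 4→6, 5→3, 6→10, 7→0, 8→7, 9→5, 10→9, 11→4

Verify φ preserves adjacency — for each edge of G1, its image is an edge of G2:
  (0,1) → (φ(0),φ(1)) = (1,11) ∈ E(G2) ✓
  (0,2) → (φ(0),φ(2)) = (8,11) ∈ E(G2) ✓
  (0,3) → (φ(0),φ(3)) = (2,11) ∈ E(G2) ✓
  (0,4) → (φ(0),φ(4)) = (6,11) ∈ E(G2) ✓
  (0,5) → (φ(0),φ(5)) = (3,11) ∈ E(G2) ✓
  (0,6) → (φ(0),φ(6)) = (10,11) ∈ E(G2) ✓
  (0,7) → (φ(0),φ(7)) = (0,11) ∈ E(G2) ✓
  (0,8) → (φ(0),φ(8)) = (7,11) ∈ E(G2) ✓
  (1,2) → (φ(1),φ(2)) = (1,8) ∈ E(G2) ✓
  (1,3) → (φ(1),φ(3)) = (1,2) ∈ E(G2) ✓
  (1,5) → (φ(1),φ(5)) = (1,3) ∈ E(G2) ✓
  (1,6) → (φ(1),φ(6)) = (1,10) ∈ E(G2) ✓
  (1,8) → (φ(1),φ(8)) = (1,7) ∈ E(G2) ✓
  (1,9) → (φ(1),φ(9)) = (1,5) ∈ E(G2) ✓
  (1,11) → (φ(1),φ(11)) = (1,4) ∈ E(G2) ✓
  (2,3) → (φ(2),φ(3)) = (2,8) ∈ E(G2) ✓
  (2,4) → (φ(2),φ(4)) = (6,8) ∈ E(G2) ✓
  (2,5) → (φ(2),φ(5)) = (3,8) ∈ E(G2) ✓
  (2,6) → (φ(2),φ(6)) = (8,10) ∈ E(G2) ✓
  (2,7) → (φ(2),φ(7)) = (0,8) ∈ E(G2) ✓
  (2,9) → (φ(2),φ(9)) = (5,8) ∈ E(G2) ✓
  (2,10) → (φ(2),φ(10)) = (8,9) ∈ E(G2) ✓
  (2,11) → (φ(2),φ(11)) = (4,8) ∈ E(G2) ✓
  (3,5) → (φ(3),φ(5)) = (2,3) ∈ E(G2) ✓
  (3,7) → (φ(3),φ(7)) = (0,2) ∈ E(G2) ✓
  (3,8) → (φ(3),φ(8)) = (2,7) ∈ E(G2) ✓
  (4,5) → (φ(4),φ(5)) = (3,6) ∈ E(G2) ✓
  (4,6) → (φ(4),φ(6)) = (6,10) ∈ E(G2) ✓
  (4,7) → (φ(4),φ(7)) = (0,6) ∈ E(G2) ✓
  (4,8) → (φ(4),φ(8)) = (6,7) ∈ E(G2) ✓
  (4,9) → (φ(4),φ(9)) = (5,6) ∈ E(G2) ✓
  (5,7) → (φ(5),φ(7)) = (0,3) ∈ E(G2) ✓
  (5,8) → (φ(5),φ(8)) = (3,7) ∈ E(G2) ✓
  (5,11) → (φ(5),φ(11)) = (3,4) ∈ E(G2) ✓
  (6,7) → (φ(6),φ(7)) = (0,10) ∈ E(G2) ✓
  (6,8) → (φ(6),φ(8)) = (7,10) ∈ E(G2) ✓
  (7,8) → (φ(7),φ(8)) = (0,7) ∈ E(G2) ✓
  (7,9) → (φ(7),φ(9)) = (0,5) ∈ E(G2) ✓
  (9,10) → (φ(9),φ(10)) = (5,9) ∈ E(G2) ✓
  (9,11) → (φ(9),φ(11)) = (4,5) ∈ E(G2) ✓
  (10,11) → (φ(10),φ(11)) = (4,9) ∈ E(G2) ✓
All 41 edges of G1 map to edges of G2, and |E(G1)| = |E(G2)| = 41, so φ is a bijection on edges as well as vertices. Hence G1 ≅ G2.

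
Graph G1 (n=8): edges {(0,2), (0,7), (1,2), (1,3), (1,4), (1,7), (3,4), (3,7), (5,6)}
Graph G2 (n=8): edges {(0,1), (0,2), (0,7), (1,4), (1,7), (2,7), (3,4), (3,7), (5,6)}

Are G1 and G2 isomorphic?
Yes, isomorphic

The graphs are isomorphic.
One valid mapping φ: V(G1) → V(G2): 0→4, 1→7, 2→3, 3→0, 4→2, 5→6, 6→5, 7→1

Verify φ preserves adjacency — for each edge of G1, its image is an edge of G2:
  (0,2) → (φ(0),φ(2)) = (3,4) ∈ E(G2) ✓
  (0,7) → (φ(0),φ(7)) = (1,4) ∈ E(G2) ✓
  (1,2) → (φ(1),φ(2)) = (3,7) ∈ E(G2) ✓
  (1,3) → (φ(1),φ(3)) = (0,7) ∈ E(G2) ✓
  (1,4) → (φ(1),φ(4)) = (2,7) ∈ E(G2) ✓
  (1,7) → (φ(1),φ(7)) = (1,7) ∈ E(G2) ✓
  (3,4) → (φ(3),φ(4)) = (0,2) ∈ E(G2) ✓
  (3,7) → (φ(3),φ(7)) = (0,1) ∈ E(G2) ✓
  (5,6) → (φ(5),φ(6)) = (5,6) ∈ E(G2) ✓
All 9 edges of G1 map to edges of G2, and |E(G1)| = |E(G2)| = 9, so φ is a bijection on edges as well as vertices. Hence G1 ≅ G2.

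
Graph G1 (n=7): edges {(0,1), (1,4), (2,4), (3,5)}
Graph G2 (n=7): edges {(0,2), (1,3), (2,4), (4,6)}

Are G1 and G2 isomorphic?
Yes, isomorphic

The graphs are isomorphic.
One valid mapping φ: V(G1) → V(G2): 0→6, 1→4, 2→0, 3→1, 4→2, 5→3, 6→5

Verify φ preserves adjacency — for each edge of G1, its image is an edge of G2:
  (0,1) → (φ(0),φ(1)) = (4,6) ∈ E(G2) ✓
  (1,4) → (φ(1),φ(4)) = (2,4) ∈ E(G2) ✓
  (2,4) → (φ(2),φ(4)) = (0,2) ∈ E(G2) ✓
  (3,5) → (φ(3),φ(5)) = (1,3) ∈ E(G2) ✓
All 4 edges of G1 map to edges of G2, and |E(G1)| = |E(G2)| = 4, so φ is a bijection on edges as well as vertices. Hence G1 ≅ G2.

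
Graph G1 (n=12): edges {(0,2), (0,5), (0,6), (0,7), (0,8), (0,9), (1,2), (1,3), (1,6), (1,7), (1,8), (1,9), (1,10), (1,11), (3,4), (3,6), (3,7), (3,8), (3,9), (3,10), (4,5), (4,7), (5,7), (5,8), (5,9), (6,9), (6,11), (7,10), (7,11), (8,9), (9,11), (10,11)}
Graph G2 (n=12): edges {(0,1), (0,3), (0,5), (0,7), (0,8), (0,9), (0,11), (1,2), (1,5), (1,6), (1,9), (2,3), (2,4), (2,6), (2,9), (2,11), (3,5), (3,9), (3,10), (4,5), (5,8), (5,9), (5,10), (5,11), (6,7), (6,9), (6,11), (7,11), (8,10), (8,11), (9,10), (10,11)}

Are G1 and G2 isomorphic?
Yes, isomorphic

The graphs are isomorphic.
One valid mapping φ: V(G1) → V(G2): 0→2, 1→5, 2→4, 3→0, 4→7, 5→6, 6→3, 7→11, 8→1, 9→9, 10→8, 11→10

Verify φ preserves adjacency — for each edge of G1, its image is an edge of G2:
  (0,2) → (φ(0),φ(2)) = (2,4) ∈ E(G2) ✓
  (0,5) → (φ(0),φ(5)) = (2,6) ∈ E(G2) ✓
  (0,6) → (φ(0),φ(6)) = (2,3) ∈ E(G2) ✓
  (0,7) → (φ(0),φ(7)) = (2,11) ∈ E(G2) ✓
  (0,8) → (φ(0),φ(8)) = (1,2) ∈ E(G2) ✓
  (0,9) → (φ(0),φ(9)) = (2,9) ∈ E(G2) ✓
  (1,2) → (φ(1),φ(2)) = (4,5) ∈ E(G2) ✓
  (1,3) → (φ(1),φ(3)) = (0,5) ∈ E(G2) ✓
  (1,6) → (φ(1),φ(6)) = (3,5) ∈ E(G2) ✓
  (1,7) → (φ(1),φ(7)) = (5,11) ∈ E(G2) ✓
  (1,8) → (φ(1),φ(8)) = (1,5) ∈ E(G2) ✓
  (1,9) → (φ(1),φ(9)) = (5,9) ∈ E(G2) ✓
  (1,10) → (φ(1),φ(10)) = (5,8) ∈ E(G2) ✓
  (1,11) → (φ(1),φ(11)) = (5,10) ∈ E(G2) ✓
  (3,4) → (φ(3),φ(4)) = (0,7) ∈ E(G2) ✓
  (3,6) → (φ(3),φ(6)) = (0,3) ∈ E(G2) ✓
  (3,7) → (φ(3),φ(7)) = (0,11) ∈ E(G2) ✓
  (3,8) → (φ(3),φ(8)) = (0,1) ∈ E(G2) ✓
  (3,9) → (φ(3),φ(9)) = (0,9) ∈ E(G2) ✓
  (3,10) → (φ(3),φ(10)) = (0,8) ∈ E(G2) ✓
  (4,5) → (φ(4),φ(5)) = (6,7) ∈ E(G2) ✓
  (4,7) → (φ(4),φ(7)) = (7,11) ∈ E(G2) ✓
  (5,7) → (φ(5),φ(7)) = (6,11) ∈ E(G2) ✓
  (5,8) → (φ(5),φ(8)) = (1,6) ∈ E(G2) ✓
  (5,9) → (φ(5),φ(9)) = (6,9) ∈ E(G2) ✓
  (6,9) → (φ(6),φ(9)) = (3,9) ∈ E(G2) ✓
  (6,11) → (φ(6),φ(11)) = (3,10) ∈ E(G2) ✓
  (7,10) → (φ(7),φ(10)) = (8,11) ∈ E(G2) ✓
  (7,11) → (φ(7),φ(11)) = (10,11) ∈ E(G2) ✓
  (8,9) → (φ(8),φ(9)) = (1,9) ∈ E(G2) ✓
  (9,11) → (φ(9),φ(11)) = (9,10) ∈ E(G2) ✓
  (10,11) → (φ(10),φ(11)) = (8,10) ∈ E(G2) ✓
All 32 edges of G1 map to edges of G2, and |E(G1)| = |E(G2)| = 32, so φ is a bijection on edges as well as vertices. Hence G1 ≅ G2.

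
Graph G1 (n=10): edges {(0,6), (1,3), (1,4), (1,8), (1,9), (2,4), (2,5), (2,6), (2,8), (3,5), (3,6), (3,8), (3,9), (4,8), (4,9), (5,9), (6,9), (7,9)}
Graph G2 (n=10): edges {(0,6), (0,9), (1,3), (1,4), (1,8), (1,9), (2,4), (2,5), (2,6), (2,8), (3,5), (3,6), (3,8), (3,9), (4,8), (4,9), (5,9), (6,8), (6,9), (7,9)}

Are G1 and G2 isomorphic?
No, not isomorphic

The graphs are NOT isomorphic.

Counting edges: G1 has 18 edge(s); G2 has 20 edge(s).
Edge count is an isomorphism invariant (a bijection on vertices induces a bijection on edges), so differing edge counts rule out isomorphism.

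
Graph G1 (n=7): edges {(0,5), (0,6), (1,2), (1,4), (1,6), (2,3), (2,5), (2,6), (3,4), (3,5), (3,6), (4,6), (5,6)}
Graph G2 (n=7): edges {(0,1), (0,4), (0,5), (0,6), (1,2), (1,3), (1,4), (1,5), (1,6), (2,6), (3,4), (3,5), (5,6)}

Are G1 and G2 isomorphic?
Yes, isomorphic

The graphs are isomorphic.
One valid mapping φ: V(G1) → V(G2): 0→2, 1→4, 2→0, 3→5, 4→3, 5→6, 6→1

Verify φ preserves adjacency — for each edge of G1, its image is an edge of G2:
  (0,5) → (φ(0),φ(5)) = (2,6) ∈ E(G2) ✓
  (0,6) → (φ(0),φ(6)) = (1,2) ∈ E(G2) ✓
  (1,2) → (φ(1),φ(2)) = (0,4) ∈ E(G2) ✓
  (1,4) → (φ(1),φ(4)) = (3,4) ∈ E(G2) ✓
  (1,6) → (φ(1),φ(6)) = (1,4) ∈ E(G2) ✓
  (2,3) → (φ(2),φ(3)) = (0,5) ∈ E(G2) ✓
  (2,5) → (φ(2),φ(5)) = (0,6) ∈ E(G2) ✓
  (2,6) → (φ(2),φ(6)) = (0,1) ∈ E(G2) ✓
  (3,4) → (φ(3),φ(4)) = (3,5) ∈ E(G2) ✓
  (3,5) → (φ(3),φ(5)) = (5,6) ∈ E(G2) ✓
  (3,6) → (φ(3),φ(6)) = (1,5) ∈ E(G2) ✓
  (4,6) → (φ(4),φ(6)) = (1,3) ∈ E(G2) ✓
  (5,6) → (φ(5),φ(6)) = (1,6) ∈ E(G2) ✓
All 13 edges of G1 map to edges of G2, and |E(G1)| = |E(G2)| = 13, so φ is a bijection on edges as well as vertices. Hence G1 ≅ G2.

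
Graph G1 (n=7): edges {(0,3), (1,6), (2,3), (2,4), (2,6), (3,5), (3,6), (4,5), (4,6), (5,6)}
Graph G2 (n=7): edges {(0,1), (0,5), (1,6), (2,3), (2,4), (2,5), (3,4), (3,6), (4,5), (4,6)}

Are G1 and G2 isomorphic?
No, not isomorphic

The graphs are NOT isomorphic.

Counting triangles (3-cliques): G1 has 4, G2 has 3.
Triangle count is an isomorphism invariant, so differing triangle counts rule out isomorphism.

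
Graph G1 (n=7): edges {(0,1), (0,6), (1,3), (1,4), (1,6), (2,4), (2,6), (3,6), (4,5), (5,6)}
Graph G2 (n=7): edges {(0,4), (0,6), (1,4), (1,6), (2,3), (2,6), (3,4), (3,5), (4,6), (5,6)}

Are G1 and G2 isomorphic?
Yes, isomorphic

The graphs are isomorphic.
One valid mapping φ: V(G1) → V(G2): 0→0, 1→4, 2→2, 3→1, 4→3, 5→5, 6→6

Verify φ preserves adjacency — for each edge of G1, its image is an edge of G2:
  (0,1) → (φ(0),φ(1)) = (0,4) ∈ E(G2) ✓
  (0,6) → (φ(0),φ(6)) = (0,6) ∈ E(G2) ✓
  (1,3) → (φ(1),φ(3)) = (1,4) ∈ E(G2) ✓
  (1,4) → (φ(1),φ(4)) = (3,4) ∈ E(G2) ✓
  (1,6) → (φ(1),φ(6)) = (4,6) ∈ E(G2) ✓
  (2,4) → (φ(2),φ(4)) = (2,3) ∈ E(G2) ✓
  (2,6) → (φ(2),φ(6)) = (2,6) ∈ E(G2) ✓
  (3,6) → (φ(3),φ(6)) = (1,6) ∈ E(G2) ✓
  (4,5) → (φ(4),φ(5)) = (3,5) ∈ E(G2) ✓
  (5,6) → (φ(5),φ(6)) = (5,6) ∈ E(G2) ✓
All 10 edges of G1 map to edges of G2, and |E(G1)| = |E(G2)| = 10, so φ is a bijection on edges as well as vertices. Hence G1 ≅ G2.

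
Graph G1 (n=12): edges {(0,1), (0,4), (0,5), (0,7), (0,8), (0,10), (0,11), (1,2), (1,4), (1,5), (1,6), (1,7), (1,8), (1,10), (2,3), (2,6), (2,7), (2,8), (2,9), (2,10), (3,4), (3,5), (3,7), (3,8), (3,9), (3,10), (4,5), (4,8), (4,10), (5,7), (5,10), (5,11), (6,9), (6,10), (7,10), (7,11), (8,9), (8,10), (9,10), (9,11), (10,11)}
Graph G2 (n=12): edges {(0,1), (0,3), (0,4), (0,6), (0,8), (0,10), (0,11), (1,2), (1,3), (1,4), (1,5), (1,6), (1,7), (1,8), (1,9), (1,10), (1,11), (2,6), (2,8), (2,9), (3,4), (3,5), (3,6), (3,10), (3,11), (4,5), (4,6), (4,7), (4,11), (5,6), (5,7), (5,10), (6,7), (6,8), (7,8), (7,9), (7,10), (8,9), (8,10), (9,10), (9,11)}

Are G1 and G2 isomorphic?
Yes, isomorphic

The graphs are isomorphic.
One valid mapping φ: V(G1) → V(G2): 0→4, 1→6, 2→8, 3→10, 4→5, 5→3, 6→2, 7→0, 8→7, 9→9, 10→1, 11→11

Verify φ preserves adjacency — for each edge of G1, its image is an edge of G2:
  (0,1) → (φ(0),φ(1)) = (4,6) ∈ E(G2) ✓
  (0,4) → (φ(0),φ(4)) = (4,5) ∈ E(G2) ✓
  (0,5) → (φ(0),φ(5)) = (3,4) ∈ E(G2) ✓
  (0,7) → (φ(0),φ(7)) = (0,4) ∈ E(G2) ✓
  (0,8) → (φ(0),φ(8)) = (4,7) ∈ E(G2) ✓
  (0,10) → (φ(0),φ(10)) = (1,4) ∈ E(G2) ✓
  (0,11) → (φ(0),φ(11)) = (4,11) ∈ E(G2) ✓
  (1,2) → (φ(1),φ(2)) = (6,8) ∈ E(G2) ✓
  (1,4) → (φ(1),φ(4)) = (5,6) ∈ E(G2) ✓
  (1,5) → (φ(1),φ(5)) = (3,6) ∈ E(G2) ✓
  (1,6) → (φ(1),φ(6)) = (2,6) ∈ E(G2) ✓
  (1,7) → (φ(1),φ(7)) = (0,6) ∈ E(G2) ✓
  (1,8) → (φ(1),φ(8)) = (6,7) ∈ E(G2) ✓
  (1,10) → (φ(1),φ(10)) = (1,6) ∈ E(G2) ✓
  (2,3) → (φ(2),φ(3)) = (8,10) ∈ E(G2) ✓
  (2,6) → (φ(2),φ(6)) = (2,8) ∈ E(G2) ✓
  (2,7) → (φ(2),φ(7)) = (0,8) ∈ E(G2) ✓
  (2,8) → (φ(2),φ(8)) = (7,8) ∈ E(G2) ✓
  (2,9) → (φ(2),φ(9)) = (8,9) ∈ E(G2) ✓
  (2,10) → (φ(2),φ(10)) = (1,8) ∈ E(G2) ✓
  (3,4) → (φ(3),φ(4)) = (5,10) ∈ E(G2) ✓
  (3,5) → (φ(3),φ(5)) = (3,10) ∈ E(G2) ✓
  (3,7) → (φ(3),φ(7)) = (0,10) ∈ E(G2) ✓
  (3,8) → (φ(3),φ(8)) = (7,10) ∈ E(G2) ✓
  (3,9) → (φ(3),φ(9)) = (9,10) ∈ E(G2) ✓
  (3,10) → (φ(3),φ(10)) = (1,10) ∈ E(G2) ✓
  (4,5) → (φ(4),φ(5)) = (3,5) ∈ E(G2) ✓
  (4,8) → (φ(4),φ(8)) = (5,7) ∈ E(G2) ✓
  (4,10) → (φ(4),φ(10)) = (1,5) ∈ E(G2) ✓
  (5,7) → (φ(5),φ(7)) = (0,3) ∈ E(G2) ✓
  (5,10) → (φ(5),φ(10)) = (1,3) ∈ E(G2) ✓
  (5,11) → (φ(5),φ(11)) = (3,11) ∈ E(G2) ✓
  (6,9) → (φ(6),φ(9)) = (2,9) ∈ E(G2) ✓
  (6,10) → (φ(6),φ(10)) = (1,2) ∈ E(G2) ✓
  (7,10) → (φ(7),φ(10)) = (0,1) ∈ E(G2) ✓
  (7,11) → (φ(7),φ(11)) = (0,11) ∈ E(G2) ✓
  (8,9) → (φ(8),φ(9)) = (7,9) ∈ E(G2) ✓
  (8,10) → (φ(8),φ(10)) = (1,7) ∈ E(G2) ✓
  (9,10) → (φ(9),φ(10)) = (1,9) ∈ E(G2) ✓
  (9,11) → (φ(9),φ(11)) = (9,11) ∈ E(G2) ✓
  (10,11) → (φ(10),φ(11)) = (1,11) ∈ E(G2) ✓
All 41 edges of G1 map to edges of G2, and |E(G1)| = |E(G2)| = 41, so φ is a bijection on edges as well as vertices. Hence G1 ≅ G2.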